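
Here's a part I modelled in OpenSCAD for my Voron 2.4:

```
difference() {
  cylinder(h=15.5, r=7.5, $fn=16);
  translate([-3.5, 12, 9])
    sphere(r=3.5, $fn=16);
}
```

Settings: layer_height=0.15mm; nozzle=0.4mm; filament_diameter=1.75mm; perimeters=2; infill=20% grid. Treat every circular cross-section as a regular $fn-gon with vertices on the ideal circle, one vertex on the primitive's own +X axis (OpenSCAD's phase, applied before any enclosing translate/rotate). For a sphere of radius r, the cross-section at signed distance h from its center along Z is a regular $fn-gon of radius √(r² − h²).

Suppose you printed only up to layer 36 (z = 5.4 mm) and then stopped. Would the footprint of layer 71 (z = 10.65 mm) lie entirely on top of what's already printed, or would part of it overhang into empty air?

entirely on top

Compare the two slices. At z = 5.4: the cylinder: section is a regular 16-gon, circumradius r=7.5 (area = (16/2)·7.500²·sin(360°/16) = 172.21 mm²); the sphere at (-3.5, 12) is absent (|z−center|=3.600 > r=3.5); Taking the first minus the rest: none of the subtracted shapes is present at this height, so the r=7.5 cylinder is unchanged — area = 172.21 mm². At z = 10.65: the cylinder: section is a regular 16-gon, circumradius r=7.5 (area = (16/2)·7.500²·sin(360°/16) = 172.21 mm²); the r=3.5 sphere at (-3.5, 12) contributes a regular 16-gon of circumradius √(3.5²−1.65²) = 3.087 (area = (16/2)·3.087²·sin(360°/16) = 29.17 mm²); Taking the first minus the rest: starting from the r=7.5 cylinder (172.21 mm²), the r=3.5 sphere at (-3.5, 12) misses the remaining region (no effect) — area = 172.21 mm². Checking containment: the cross-section at z = 10.65 is a subset of the cross-section at z = 5.4.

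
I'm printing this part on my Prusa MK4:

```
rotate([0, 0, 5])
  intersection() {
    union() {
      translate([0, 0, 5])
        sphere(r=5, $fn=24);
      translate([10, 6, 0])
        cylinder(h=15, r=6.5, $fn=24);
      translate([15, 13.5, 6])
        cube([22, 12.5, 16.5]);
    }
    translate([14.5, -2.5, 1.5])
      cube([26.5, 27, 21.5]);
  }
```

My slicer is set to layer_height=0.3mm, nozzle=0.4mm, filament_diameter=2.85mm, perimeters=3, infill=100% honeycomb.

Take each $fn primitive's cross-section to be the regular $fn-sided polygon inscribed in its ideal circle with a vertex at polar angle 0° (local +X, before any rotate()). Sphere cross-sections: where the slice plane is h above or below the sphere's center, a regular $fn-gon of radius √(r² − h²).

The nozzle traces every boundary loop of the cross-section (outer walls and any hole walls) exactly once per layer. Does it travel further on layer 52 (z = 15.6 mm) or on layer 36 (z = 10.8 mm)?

layer 36 (z = 10.8 mm)

Layer 52 (z = 15.6): the sphere does not reach this height (|z−center|=10.600 > r=5); the cylinder at (10, 6) is absent (z outside [0, 15]); the cube at (15, 13.5) (footprint 22×12.5) is included at this height (perimeter 69.00 mm); Taking the union: only the 22×12.5 cube at (15, 13.5) is present, so the union is just that shape — boundary = 69.00 mm; the cube at (14.5, -2.5) (footprint 26.5×27) is included at this height (perimeter 107.00 mm); Taking the intersection: the 26.5×27 cube at (14.5, -2.5) partially overlaps that combined region; clipping to the common part keeps 242.00 mm² — boundary = 66.00 mm; (rotated 5° about Z; rotation is an isometry so areas/perimeters/island counts are preserved). So its perimeter = 66.00 mm. Layer 36 (z = 10.8): the sphere does not reach this height (|z−center|=5.800 > r=5); the cylinder at (10, 6): section is a regular 24-gon, circumradius r=6.5 (perimeter = 2·24·6.500·sin(180°/24) = 40.72 mm); the 22×12.5 cube at (15, 13.5) contributes its full rectangle (perimeter 69.00 mm); Merging all regions: the 2 present regions are separate (no shared area or edge), so areas and boundary lengths simply add and each stays a separate island — boundary = 109.72 mm; the cube at (14.5, -2.5) (footprint 26.5×27) is included at this height (perimeter 107.00 mm); Taking the intersection: the 26.5×27 cube at (14.5, -2.5) partially overlaps the result so far; clipping to the common part keeps 254.57 mm² — boundary = 85.76 mm; (rotated 5° about Z; rotation is an isometry so areas/perimeters/island counts are preserved). So its perimeter = 85.76 mm. Layer 36 is larger (85.76 vs 66.00 mm).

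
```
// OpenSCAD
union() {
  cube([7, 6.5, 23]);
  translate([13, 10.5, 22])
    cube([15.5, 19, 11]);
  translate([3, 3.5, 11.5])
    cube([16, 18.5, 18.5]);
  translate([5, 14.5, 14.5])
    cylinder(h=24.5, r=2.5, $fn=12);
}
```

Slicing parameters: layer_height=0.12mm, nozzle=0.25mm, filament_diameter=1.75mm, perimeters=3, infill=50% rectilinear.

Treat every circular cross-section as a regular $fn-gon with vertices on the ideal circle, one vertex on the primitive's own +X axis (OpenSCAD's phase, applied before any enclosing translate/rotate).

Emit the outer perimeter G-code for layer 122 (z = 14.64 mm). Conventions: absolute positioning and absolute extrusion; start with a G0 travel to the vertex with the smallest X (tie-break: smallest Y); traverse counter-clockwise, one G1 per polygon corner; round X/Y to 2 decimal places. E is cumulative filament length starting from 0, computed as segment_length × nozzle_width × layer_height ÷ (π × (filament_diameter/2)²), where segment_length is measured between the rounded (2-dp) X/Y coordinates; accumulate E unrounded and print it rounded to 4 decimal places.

G0 X0.00 Y0.00 Z14.64
G1 X7.00 Y0.00 E0.0873
G1 X7.00 Y3.50 E0.1310
G1 X19.00 Y3.50 E0.2806
G1 X19.00 Y22.00 E0.5114
G1 X3.00 Y22.00 E0.7109
G1 X3.00 Y15.92 E0.7868
G1 X2.83 Y15.75 E0.7898
G1 X2.50 Y14.50 E0.8059
G1 X2.83 Y13.25 E0.8220
G1 X3.00 Y13.08 E0.8250
G1 X3.00 Y6.50 E0.9071
G1 X0.00 Y6.50 E0.9445
G1 X0.00 Y0.00 E1.0256

At z = 14.64 mm: the cube (footprint 7×6.5) is included at this height; the cube at (13, 10.5) is absent (z outside [22, 33]); the cube at (3, 3.5) is present — its section is the full 16×18.5 rectangle; the r=2.5 cylinder at (5, 14.5) gives a regular 12-gon of circumradius 2.5 (constant along its height); Merging all regions: the regions partially overlap (shared area 29.89 mm²), so overlapping operands fuse into one piece — 1 connected region. The outline is a single polygon with 13 vertices. Extrusion per mm of travel: 0.25 × 0.12 / (π × 0.875²) = 0.012473. Accumulating E over each segment gives final E = 1.0256.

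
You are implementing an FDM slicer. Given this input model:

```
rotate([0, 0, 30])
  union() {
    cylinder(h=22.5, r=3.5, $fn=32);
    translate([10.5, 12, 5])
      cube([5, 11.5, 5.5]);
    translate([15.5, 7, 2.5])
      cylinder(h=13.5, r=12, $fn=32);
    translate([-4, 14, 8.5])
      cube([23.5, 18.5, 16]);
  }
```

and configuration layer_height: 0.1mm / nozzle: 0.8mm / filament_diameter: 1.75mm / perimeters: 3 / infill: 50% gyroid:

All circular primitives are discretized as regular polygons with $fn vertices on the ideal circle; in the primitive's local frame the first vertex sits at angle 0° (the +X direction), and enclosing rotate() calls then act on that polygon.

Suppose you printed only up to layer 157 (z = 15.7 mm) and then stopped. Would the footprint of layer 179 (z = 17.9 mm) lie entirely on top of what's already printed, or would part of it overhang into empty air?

entirely on top

Compare the two slices. At z = 15.7: the r=3.5 cylinder contributes a regular 32-gon of circumradius 3.5 (area = (32/2)·3.500²·sin(360°/32) = 38.24 mm²); the cube at (10.5, 12) is absent (z outside [5, 10.5]); the r=12 cylinder at (15.5, 7) gives a regular 32-gon of circumradius 12 (constant along its height) (area = (32/2)·12.000²·sin(360°/32) = 449.49 mm²); the cube at (-4, 14) is present — its section is the full 23.5×18.5 rectangle (area 434.75 mm²); Merging all regions: the regions partially overlap — summed areas 922.48 mm² minus the doubly-counted overlap 52.62 mm² gives 869.85 mm² — area = 869.85 mm²; (whole slice rotated 30° about Z — lengths, areas and connectivity unchanged). At z = 17.9: the r=3.5 cylinder gives a regular 32-gon of circumradius 3.5 (constant along its height) (area = (32/2)·3.500²·sin(360°/32) = 38.24 mm²); the cube at (10.5, 12) does not reach this height (z outside [5, 10.5]); the cylinder at (15.5, 7) is not intersected at this z (z outside [2.5, 16]); the 23.5×18.5 cube at (-4, 14) contributes its full rectangle (area 434.75 mm²); Merging all regions: the 2 present regions are separate (no shared area or edge), so areas and boundary lengths simply add and each stays a separate island — area = 472.99 mm²; (rotated 30° about Z; rotation is an isometry so areas/perimeters/island counts are preserved). Checking containment: the cross-section at z = 17.9 is a subset of the cross-section at z = 15.7.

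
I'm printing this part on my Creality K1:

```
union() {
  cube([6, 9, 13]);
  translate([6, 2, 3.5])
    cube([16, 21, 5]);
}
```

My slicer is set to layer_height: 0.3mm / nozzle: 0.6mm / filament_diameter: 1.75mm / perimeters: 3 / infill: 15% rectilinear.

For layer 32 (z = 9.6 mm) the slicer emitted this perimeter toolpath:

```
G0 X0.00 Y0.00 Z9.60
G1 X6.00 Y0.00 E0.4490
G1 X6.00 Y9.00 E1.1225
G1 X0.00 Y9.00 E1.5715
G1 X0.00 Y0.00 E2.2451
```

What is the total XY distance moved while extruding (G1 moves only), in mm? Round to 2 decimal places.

Sum the Euclidean lengths of each G1 segment: total = 30.00 mm.

30.00 mm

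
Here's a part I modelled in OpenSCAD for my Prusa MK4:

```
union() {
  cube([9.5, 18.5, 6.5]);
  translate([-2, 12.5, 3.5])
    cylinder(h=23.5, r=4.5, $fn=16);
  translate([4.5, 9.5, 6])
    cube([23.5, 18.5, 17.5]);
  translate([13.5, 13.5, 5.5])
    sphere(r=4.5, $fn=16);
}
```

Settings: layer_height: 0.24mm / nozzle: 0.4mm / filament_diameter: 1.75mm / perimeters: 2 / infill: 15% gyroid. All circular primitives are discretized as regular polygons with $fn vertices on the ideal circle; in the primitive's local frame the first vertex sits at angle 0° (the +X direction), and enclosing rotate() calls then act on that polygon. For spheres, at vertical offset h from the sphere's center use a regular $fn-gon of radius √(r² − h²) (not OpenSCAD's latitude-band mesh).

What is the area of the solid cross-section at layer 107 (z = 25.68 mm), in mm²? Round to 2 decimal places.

61.99 mm²

At z = 25.68 mm: the cube does not reach this height (z outside [0, 6.5]); the r=4.5 cylinder at (-2, 12.5) contributes a regular 16-gon of circumradius 4.5 (area = (16/2)·4.500²·sin(360°/16) = 61.99 mm²); the cube at (4.5, 9.5) is absent (z outside [6, 23.5]); the sphere at (13.5, 13.5) is not intersected at this z (|z−center|=20.180 > r=4.5); Combining (union): only the r=4.5 cylinder at (-2, 12.5) is present, so the union is just that shape — area = 61.99 mm². Overall, the cross-section is a single solid region. Net area = 61.99 mm².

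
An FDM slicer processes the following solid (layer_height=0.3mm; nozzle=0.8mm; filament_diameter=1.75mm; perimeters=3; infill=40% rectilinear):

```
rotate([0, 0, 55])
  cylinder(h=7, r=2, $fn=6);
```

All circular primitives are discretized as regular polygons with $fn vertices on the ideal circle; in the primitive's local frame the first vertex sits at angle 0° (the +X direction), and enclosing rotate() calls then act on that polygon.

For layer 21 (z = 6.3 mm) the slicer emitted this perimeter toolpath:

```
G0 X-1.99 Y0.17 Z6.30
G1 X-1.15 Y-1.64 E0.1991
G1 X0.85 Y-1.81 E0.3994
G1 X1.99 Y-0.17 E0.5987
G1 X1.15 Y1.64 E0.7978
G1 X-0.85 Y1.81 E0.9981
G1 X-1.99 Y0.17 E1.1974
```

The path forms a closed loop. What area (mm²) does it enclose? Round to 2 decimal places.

Apply the shoelace formula to the sequence of (X, Y) vertices; enclosed area = 10.39 mm².

10.39 mm²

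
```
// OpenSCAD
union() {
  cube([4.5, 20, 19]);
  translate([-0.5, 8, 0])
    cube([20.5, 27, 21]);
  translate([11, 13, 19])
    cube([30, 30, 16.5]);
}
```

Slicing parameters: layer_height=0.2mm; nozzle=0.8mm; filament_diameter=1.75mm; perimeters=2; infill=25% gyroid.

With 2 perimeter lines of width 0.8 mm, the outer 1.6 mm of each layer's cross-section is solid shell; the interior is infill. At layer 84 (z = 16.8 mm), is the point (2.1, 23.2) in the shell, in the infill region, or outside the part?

infill

At z = 16.8 mm: the cube (footprint 4.5×20) is included at this height; the cube at (-0.5, 8) (footprint 20.5×27) is included at this height; the cube at (11, 13) does not reach this height (z outside [19, 35.5]); Combining (union): the regions partially overlap (shared area 54.00 mm²), so overlapping operands fuse into one piece — 1 connected region. Overall, the cross-section is a single solid region. The nearest boundary edge runs (-0.50, 8.00)→(-0.50, 35.00); distance from the point to it = 2.60 mm. The point is inside the cross-section and 2.60 mm from the nearest boundary — more than the 1.6 mm shell width (2 × 0.8), so it's in the infill interior.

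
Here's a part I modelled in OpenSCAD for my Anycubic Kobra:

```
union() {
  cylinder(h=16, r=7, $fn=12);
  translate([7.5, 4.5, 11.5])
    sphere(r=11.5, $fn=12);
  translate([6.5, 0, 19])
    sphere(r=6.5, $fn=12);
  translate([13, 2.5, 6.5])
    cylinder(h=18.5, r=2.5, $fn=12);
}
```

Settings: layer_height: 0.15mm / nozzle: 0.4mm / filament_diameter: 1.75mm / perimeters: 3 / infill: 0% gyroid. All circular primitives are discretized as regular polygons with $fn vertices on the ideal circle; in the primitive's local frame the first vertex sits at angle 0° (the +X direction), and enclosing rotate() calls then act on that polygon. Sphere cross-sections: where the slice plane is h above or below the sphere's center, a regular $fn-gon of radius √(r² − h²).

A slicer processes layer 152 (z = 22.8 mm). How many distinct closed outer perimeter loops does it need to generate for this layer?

1

At z = 22.8 mm: the cylinder is absent (z outside [0, 16]); the sphere at (7.5, 4.5): section is a regular 12-gon, circumradius = √(r²−h²) = √(11.5²−11.3²) = 2.135; the r=6.5 sphere at (6.5, 0) contributes a regular 12-gon of circumradius √(6.5²−3.8²) = 5.274; the cylinder at (13, 2.5): section is a regular 12-gon, circumradius r=2.5; Combining (union): the regions partially overlap (shared area 9.74 mm²), so overlapping operands fuse into one piece — 1 connected region. The result has 1 disconnected region.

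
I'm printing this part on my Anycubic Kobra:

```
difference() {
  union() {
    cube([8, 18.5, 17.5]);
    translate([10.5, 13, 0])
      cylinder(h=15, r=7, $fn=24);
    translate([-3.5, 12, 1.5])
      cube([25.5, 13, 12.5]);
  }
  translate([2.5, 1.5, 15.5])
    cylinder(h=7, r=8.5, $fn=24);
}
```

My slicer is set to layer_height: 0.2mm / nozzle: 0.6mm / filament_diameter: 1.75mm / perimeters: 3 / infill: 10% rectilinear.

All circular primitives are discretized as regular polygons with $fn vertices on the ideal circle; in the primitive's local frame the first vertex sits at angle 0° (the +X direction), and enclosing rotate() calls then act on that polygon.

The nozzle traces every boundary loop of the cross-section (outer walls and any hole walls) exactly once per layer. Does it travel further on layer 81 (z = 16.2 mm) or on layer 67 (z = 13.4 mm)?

layer 67 (z = 13.4 mm)

Layer 81 (z = 16.2): the 8×18.5 cube contributes its full rectangle (perimeter 53.00 mm); the cylinder at (10.5, 13) is absent (z outside [0, 15]); the cube at (-3.5, 12) is absent (z outside [1.5, 14]); Merging all regions: only the 8×18.5 cube is present, so the union is just that shape — boundary = 53.00 mm; the r=8.5 cylinder at (2.5, 1.5) contributes a regular 24-gon of circumradius 8.5 (perimeter = 2·24·8.500·sin(180°/24) = 53.25 mm); After the difference (first − rest): starting from that combined region, the r=8.5 cylinder at (2.5, 1.5) partially overlaps it — only the 75.77 mm² overlap (of its 224.40 mm²) is removed, clipping the outline — boundary = 36.07 mm. So its perimeter = 36.07 mm. Layer 67 (z = 13.4): the cube is present — its section is the full 8×18.5 rectangle (perimeter 53.00 mm); the r=7 cylinder at (10.5, 13) gives a regular 24-gon of circumradius 7 (constant along its height) (perimeter = 2·24·7.000·sin(180°/24) = 43.86 mm); the cube at (-3.5, 12) is present — its section is the full 25.5×13 rectangle (perimeter 77.00 mm); Taking the union: the regions partially overlap (shared area 158.55 mm²), so the edge portions inside another operand are dropped and the merged outline is re-measured after clipping — boundary = 98.68 mm; the cylinder at (2.5, 1.5) is absent (z outside [15.5, 22.5]); Taking the first minus the rest: none of the subtracted shapes is present at this height, so that combined region is unchanged — boundary = 98.68 mm. So its perimeter = 98.68 mm. Layer 67 is larger (98.68 vs 36.07 mm).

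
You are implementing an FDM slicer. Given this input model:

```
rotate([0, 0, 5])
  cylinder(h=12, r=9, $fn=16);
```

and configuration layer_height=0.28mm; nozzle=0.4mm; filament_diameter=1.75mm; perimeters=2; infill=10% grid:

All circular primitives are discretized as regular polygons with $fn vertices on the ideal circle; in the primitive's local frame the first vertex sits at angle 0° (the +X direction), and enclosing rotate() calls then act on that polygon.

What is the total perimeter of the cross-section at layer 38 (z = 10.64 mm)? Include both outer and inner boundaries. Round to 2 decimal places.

56.19 mm

At z = 10.64 mm: the cylinder: section is a regular 16-gon, circumradius r=9 (perimeter = 2·16·9.000·sin(180°/16) = 56.19 mm); (rotated 5° about Z; rotation is an isometry so areas/perimeters/island counts are preserved). Overall, the cross-section is a single solid region. Total boundary length (outer) = 56.19 mm.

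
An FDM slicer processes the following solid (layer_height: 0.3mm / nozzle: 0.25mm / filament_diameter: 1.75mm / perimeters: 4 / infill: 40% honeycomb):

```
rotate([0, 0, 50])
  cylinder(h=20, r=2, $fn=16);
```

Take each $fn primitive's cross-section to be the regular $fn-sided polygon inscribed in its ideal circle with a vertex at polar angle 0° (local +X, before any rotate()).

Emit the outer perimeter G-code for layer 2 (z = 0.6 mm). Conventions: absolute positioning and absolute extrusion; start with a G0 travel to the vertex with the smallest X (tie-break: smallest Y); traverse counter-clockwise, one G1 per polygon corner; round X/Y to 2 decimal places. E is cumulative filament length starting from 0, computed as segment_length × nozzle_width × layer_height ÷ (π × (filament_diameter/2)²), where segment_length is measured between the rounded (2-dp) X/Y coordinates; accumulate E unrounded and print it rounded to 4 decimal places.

G0 X-1.99 Y-0.17 Z0.60
G1 X-1.77 Y-0.92 E0.0244
G1 X-1.29 Y-1.53 E0.0486
G1 X-0.60 Y-1.91 E0.0731
G1 X0.17 Y-1.99 E0.0973
G1 X0.92 Y-1.77 E0.1216
G1 X1.53 Y-1.29 E0.1459
G1 X1.91 Y-0.60 E0.1704
G1 X1.99 Y0.17 E0.1946
G1 X1.77 Y0.92 E0.2189
G1 X1.29 Y1.53 E0.2431
G1 X0.60 Y1.91 E0.2677
G1 X-0.17 Y1.99 E0.2918
G1 X-0.92 Y1.77 E0.3162
G1 X-1.53 Y1.29 E0.3404
G1 X-1.91 Y0.60 E0.3650
G1 X-1.99 Y-0.17 E0.3891

At z = 0.6 mm: the r=2 cylinder contributes a regular 16-gon of circumradius 2; (rotated 50° about Z; rotation is an isometry so areas/perimeters/island counts are preserved). The outline is a single polygon with 16 vertices. Extrusion per mm of travel: 0.25 × 0.3 / (π × 0.875²) = 0.031181. Accumulating E over each segment gives final E = 0.3891.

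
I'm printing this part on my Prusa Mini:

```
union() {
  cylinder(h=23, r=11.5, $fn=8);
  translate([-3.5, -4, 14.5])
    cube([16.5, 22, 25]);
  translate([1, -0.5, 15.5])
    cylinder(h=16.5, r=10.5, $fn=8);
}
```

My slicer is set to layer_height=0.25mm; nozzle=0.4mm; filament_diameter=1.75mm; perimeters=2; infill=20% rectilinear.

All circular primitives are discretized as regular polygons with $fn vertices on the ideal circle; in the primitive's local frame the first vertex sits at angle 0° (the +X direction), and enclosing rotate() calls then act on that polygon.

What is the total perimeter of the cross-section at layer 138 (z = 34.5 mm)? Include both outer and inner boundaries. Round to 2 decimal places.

At z = 34.5 mm: the cylinder is absent (z outside [0, 23]); the cube at (-3.5, -4) (footprint 16.5×22) is included at this height (perimeter 77.00 mm); the cylinder at (1, -0.5) is absent (z outside [15.5, 32]); Merging all regions: only the 16.5×22 cube at (-3.5, -4) is present, so the union is just that shape — boundary = 77.00 mm. Overall, the cross-section is a single solid region. Total boundary length (outer) = 77.00 mm.

77.00 mm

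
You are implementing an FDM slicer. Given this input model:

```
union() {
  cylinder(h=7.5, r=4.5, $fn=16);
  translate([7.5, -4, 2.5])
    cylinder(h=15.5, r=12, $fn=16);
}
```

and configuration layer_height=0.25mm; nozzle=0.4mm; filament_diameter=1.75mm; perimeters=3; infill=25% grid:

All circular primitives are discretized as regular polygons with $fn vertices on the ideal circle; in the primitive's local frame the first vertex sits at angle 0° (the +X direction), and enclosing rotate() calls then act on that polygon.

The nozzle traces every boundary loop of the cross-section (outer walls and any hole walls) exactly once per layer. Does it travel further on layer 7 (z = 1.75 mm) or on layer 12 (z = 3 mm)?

Layer 7 (z = 1.75): the cylinder: section is a regular 16-gon, circumradius r=4.5 (perimeter = 2·16·4.500·sin(180°/16) = 28.09 mm); the cylinder at (7.5, -4) is absent (z outside [2.5, 18]); Taking the union: only the r=4.5 cylinder is present, so the union is just that shape — boundary = 28.09 mm. So its perimeter = 28.09 mm. Layer 12 (z = 3): the r=4.5 cylinder gives a regular 16-gon of circumradius 4.5 (constant along its height) (perimeter = 2·16·4.500·sin(180°/16) = 28.09 mm); the cylinder at (7.5, -4): section is a regular 16-gon, circumradius r=12 (perimeter = 2·16·12.000·sin(180°/16) = 74.91 mm); Taking the union: the regions partially overlap (shared area 56.67 mm²), so the edge portions inside another operand are dropped and the merged outline is re-measured after clipping — boundary = 75.78 mm. So its perimeter = 75.78 mm. Layer 12 is larger (75.78 vs 28.09 mm).

layer 12 (z = 3 mm)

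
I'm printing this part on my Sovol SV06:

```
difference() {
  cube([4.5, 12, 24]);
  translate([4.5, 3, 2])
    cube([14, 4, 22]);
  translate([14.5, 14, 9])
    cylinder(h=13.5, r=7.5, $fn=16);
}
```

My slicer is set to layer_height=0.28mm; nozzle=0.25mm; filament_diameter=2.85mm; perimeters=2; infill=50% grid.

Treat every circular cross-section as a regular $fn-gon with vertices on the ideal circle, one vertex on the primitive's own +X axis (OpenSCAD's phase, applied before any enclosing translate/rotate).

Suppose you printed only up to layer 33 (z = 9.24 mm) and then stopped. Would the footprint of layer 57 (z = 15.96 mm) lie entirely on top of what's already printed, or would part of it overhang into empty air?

entirely on top

Compare the two slices. At z = 9.24: the 4.5×12 cube contributes its full rectangle (area 54.00 mm²); the 14×4 cube at (4.5, 3) contributes its full rectangle (area 56.00 mm²); the r=7.5 cylinder at (14.5, 14) gives a regular 16-gon of circumradius 7.5 (constant along its height) (area = (16/2)·7.500²·sin(360°/16) = 172.21 mm²); Taking the first minus the rest: starting from the 4.5×12 cube (54.00 mm²), the 14×4 cube at (4.5, 3) misses the remaining region (no effect); the r=7.5 cylinder at (14.5, 14) misses the remaining region (no effect) — area = 54.00 mm². At z = 15.96: the cube is present — its section is the full 4.5×12 rectangle (area 54.00 mm²); the 14×4 cube at (4.5, 3) contributes its full rectangle (area 56.00 mm²); the cylinder at (14.5, 14): section is a regular 16-gon, circumradius r=7.5 (area = (16/2)·7.500²·sin(360°/16) = 172.21 mm²); After the difference (first − rest): starting from the 4.5×12 cube (54.00 mm²), the 14×4 cube at (4.5, 3) misses the remaining region (no effect); the r=7.5 cylinder at (14.5, 14) misses the remaining region (no effect) — area = 54.00 mm². Checking containment: the cross-section at z = 15.96 is a subset of the cross-section at z = 9.24.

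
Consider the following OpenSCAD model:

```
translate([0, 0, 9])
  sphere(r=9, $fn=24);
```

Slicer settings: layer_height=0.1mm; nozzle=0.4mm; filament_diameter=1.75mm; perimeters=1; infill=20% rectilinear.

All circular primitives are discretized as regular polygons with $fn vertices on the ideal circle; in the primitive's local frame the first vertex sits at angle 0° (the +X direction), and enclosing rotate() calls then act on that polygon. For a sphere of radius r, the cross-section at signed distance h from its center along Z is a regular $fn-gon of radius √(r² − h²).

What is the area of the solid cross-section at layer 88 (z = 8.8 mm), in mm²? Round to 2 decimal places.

At z = 8.8 mm: the sphere: section is a regular 24-gon, circumradius = √(r²−h²) = √(9²−0.2²) = 8.998 (area = (24/2)·8.998²·sin(360°/24) = 251.45 mm²). Overall, the cross-section is a single solid region. Net area = 251.45 mm².

251.45 mm²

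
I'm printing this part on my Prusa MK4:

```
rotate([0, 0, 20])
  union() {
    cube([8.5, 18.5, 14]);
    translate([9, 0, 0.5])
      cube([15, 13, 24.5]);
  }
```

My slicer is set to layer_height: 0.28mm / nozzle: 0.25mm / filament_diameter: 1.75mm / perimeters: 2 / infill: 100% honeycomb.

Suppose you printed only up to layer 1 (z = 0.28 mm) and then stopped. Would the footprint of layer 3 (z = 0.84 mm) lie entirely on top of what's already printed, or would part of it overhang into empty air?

part overhangs

Compare the two slices. At z = 0.28: the 8.5×18.5 cube contributes its full rectangle (area 157.25 mm²); the cube at (9, 0) is not intersected at this z (z outside [0.5, 25]); Merging all regions: only the 8.5×18.5 cube is present, so the union is just that shape — area = 157.25 mm²; (whole slice rotated 20° about Z — lengths, areas and connectivity unchanged). At z = 0.84: the cube (footprint 8.5×18.5) is included at this height (area 157.25 mm²); the cube at (9, 0) (footprint 15×13) is included at this height (area 195.00 mm²); Combining (union): the 2 present regions are separate (no shared area or edge), so areas and boundary lengths simply add and each stays a separate island — area = 352.25 mm²; (whole slice rotated 20° about Z — lengths, areas and connectivity unchanged). Checking containment: at z = 0.84 the cross-section extends beyond the z = 0.28 cross-section by about 195.00 mm².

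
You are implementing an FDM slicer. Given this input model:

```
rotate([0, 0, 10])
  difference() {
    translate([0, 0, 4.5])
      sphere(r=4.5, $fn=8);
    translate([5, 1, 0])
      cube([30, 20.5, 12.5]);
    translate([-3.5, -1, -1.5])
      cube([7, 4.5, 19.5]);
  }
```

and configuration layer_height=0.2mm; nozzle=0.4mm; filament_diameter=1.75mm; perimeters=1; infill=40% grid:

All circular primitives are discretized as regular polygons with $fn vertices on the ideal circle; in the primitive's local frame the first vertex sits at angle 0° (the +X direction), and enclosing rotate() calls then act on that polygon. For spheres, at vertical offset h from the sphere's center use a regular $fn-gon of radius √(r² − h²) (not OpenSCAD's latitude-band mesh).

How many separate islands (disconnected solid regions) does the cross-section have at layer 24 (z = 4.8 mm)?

2

At z = 4.8 mm: the r=4.5 sphere contributes a regular 8-gon of circumradius √(4.5²−0.3²) = 4.490; the cube at (5, 1) is present — its section is the full 30×20.5 rectangle; the cube at (-3.5, -1) is present — its section is the full 7×4.5 rectangle; After the difference (first − rest): starting from the r=4.5 sphere, the 30×20.5 cube at (5, 1) misses the remaining region (no effect); the 7×4.5 cube at (-3.5, -1) partially overlaps it — only the 30.78 mm² overlap (of its 31.50 mm²) is removed, clipping the outline — 2 connected regions; (rotated 10° about Z; rotation is an isometry so areas/perimeters/island counts are preserved). Overall, the cross-section has 2 separate islands. Island count = 2.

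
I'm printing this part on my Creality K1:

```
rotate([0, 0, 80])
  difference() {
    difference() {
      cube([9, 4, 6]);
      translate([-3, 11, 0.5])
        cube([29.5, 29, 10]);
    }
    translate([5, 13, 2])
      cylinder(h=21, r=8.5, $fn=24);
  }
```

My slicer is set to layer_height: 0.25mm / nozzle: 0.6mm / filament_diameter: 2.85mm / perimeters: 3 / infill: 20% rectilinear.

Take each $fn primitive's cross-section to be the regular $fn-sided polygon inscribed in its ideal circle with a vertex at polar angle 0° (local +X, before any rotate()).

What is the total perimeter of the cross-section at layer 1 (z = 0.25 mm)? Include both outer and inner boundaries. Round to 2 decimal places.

At z = 0.25 mm: the 9×4 cube contributes its full rectangle (perimeter 26.00 mm); the cube at (-3, 11) is absent (z outside [0.5, 10.5]); Subtracting the remaining from the first: none of the subtracted shapes is present at this height, so the 9×4 cube is unchanged — boundary = 26.00 mm; the cylinder at (5, 13) is absent (z outside [2, 23]); After the difference (first − rest): none of the subtracted shapes is present at this height, so the result so far is unchanged — boundary = 26.00 mm; (whole slice rotated 80° about Z — lengths, areas and connectivity unchanged). Overall, the cross-section is a single solid region. Total boundary length (outer) = 26.00 mm.

26.00 mm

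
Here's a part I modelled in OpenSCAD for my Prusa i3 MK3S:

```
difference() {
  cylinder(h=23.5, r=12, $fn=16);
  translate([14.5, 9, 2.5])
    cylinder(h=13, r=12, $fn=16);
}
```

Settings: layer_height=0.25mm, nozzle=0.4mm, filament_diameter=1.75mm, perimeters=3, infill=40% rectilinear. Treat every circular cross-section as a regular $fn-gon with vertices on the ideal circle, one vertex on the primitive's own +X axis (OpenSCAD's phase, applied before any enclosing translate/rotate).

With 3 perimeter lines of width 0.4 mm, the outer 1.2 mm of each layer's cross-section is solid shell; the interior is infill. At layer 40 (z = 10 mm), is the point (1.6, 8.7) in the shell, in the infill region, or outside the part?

At z = 10 mm: the r=12 cylinder contributes a regular 16-gon of circumradius 12; the r=12 cylinder at (14.5, 9) contributes a regular 16-gon of circumradius 12; Taking the first minus the rest: starting from the r=12 cylinder, the r=12 cylinder at (14.5, 9) partially overlaps it — only the 74.97 mm² overlap (of its 440.85 mm²) is removed, clipping the outline — 1 connected region. Overall, the cross-section is a single solid region. The nearest boundary edge runs (2.50, 9.00)→(3.41, 4.41); distance from the point to it = 0.94 mm. The point is inside the cross-section, 0.94 mm from the nearest boundary — within the 1.2 mm shell band (3 × 0.4).

shell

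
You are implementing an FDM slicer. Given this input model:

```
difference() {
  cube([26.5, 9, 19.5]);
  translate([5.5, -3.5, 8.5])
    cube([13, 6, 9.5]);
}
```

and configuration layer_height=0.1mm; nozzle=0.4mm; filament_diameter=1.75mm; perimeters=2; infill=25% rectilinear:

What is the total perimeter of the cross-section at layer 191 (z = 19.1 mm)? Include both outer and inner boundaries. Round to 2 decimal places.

At z = 19.1 mm: the cube (footprint 26.5×9) is included at this height (perimeter 71.00 mm); the cube at (5.5, -3.5) does not reach this height (z outside [8.5, 18]); Taking the first minus the rest: none of the subtracted shapes is present at this height, so the 26.5×9 cube is unchanged — boundary = 71.00 mm. Overall, the cross-section is a single solid region. Total boundary length (outer) = 71.00 mm.

71.00 mm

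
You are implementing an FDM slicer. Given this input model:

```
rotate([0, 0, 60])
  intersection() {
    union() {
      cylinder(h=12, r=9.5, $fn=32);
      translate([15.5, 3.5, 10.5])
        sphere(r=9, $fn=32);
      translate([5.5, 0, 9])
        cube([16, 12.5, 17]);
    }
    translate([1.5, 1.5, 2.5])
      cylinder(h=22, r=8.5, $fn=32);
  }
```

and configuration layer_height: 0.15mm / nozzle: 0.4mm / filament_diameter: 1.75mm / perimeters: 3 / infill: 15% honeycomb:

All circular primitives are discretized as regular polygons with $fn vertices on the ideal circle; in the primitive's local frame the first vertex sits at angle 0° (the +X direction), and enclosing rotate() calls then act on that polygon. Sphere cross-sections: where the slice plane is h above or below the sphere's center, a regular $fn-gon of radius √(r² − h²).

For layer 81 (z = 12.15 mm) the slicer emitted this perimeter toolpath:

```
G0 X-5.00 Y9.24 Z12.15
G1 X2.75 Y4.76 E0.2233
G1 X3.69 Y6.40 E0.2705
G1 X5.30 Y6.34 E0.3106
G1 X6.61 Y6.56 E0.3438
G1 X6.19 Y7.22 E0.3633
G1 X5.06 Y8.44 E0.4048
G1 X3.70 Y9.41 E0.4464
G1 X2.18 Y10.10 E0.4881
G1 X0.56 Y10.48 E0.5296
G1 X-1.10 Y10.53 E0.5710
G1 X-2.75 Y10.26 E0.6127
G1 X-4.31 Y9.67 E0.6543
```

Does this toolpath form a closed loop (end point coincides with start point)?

Start point (G0): (-5.00, 9.24). End point (last G1): the path does not return to the start — open.

no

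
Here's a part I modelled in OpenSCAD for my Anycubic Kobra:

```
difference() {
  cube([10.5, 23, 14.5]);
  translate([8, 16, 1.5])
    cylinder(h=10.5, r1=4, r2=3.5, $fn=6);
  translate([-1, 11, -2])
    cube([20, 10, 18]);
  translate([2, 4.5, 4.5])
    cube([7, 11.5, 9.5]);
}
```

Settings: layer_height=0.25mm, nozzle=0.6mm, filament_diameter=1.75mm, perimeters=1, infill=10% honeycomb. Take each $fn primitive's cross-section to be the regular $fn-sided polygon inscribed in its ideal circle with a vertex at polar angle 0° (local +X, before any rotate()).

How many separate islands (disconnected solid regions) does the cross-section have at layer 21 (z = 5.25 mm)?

At z = 5.25 mm: the 10.5×23 cube contributes its full rectangle; the cone at (8, 16) (r1=4→r2=3.5) has section circumradius 3.821 here — a regular 6-gon; the cube at (-1, 11) is present — its section is the full 20×10 rectangle; the 7×11.5 cube at (2, 4.5) contributes its full rectangle; After the difference (first − rest): starting from the 10.5×23 cube, the cone at (8, 16) partially overlaps it — only the 34.92 mm² overlap (of its 37.94 mm²) is removed, clipping the outline; the 20×10 cube at (-1, 11) partially overlaps it — only the 70.08 mm² overlap (of its 200.00 mm²) is removed, clipping the outline; the 7×11.5 cube at (2, 4.5) partially overlaps it — only the 45.50 mm² overlap (of its 80.50 mm²) is removed, clipping the outline — 2 connected regions. Overall, the cross-section has 2 separate islands. Island count = 2.

2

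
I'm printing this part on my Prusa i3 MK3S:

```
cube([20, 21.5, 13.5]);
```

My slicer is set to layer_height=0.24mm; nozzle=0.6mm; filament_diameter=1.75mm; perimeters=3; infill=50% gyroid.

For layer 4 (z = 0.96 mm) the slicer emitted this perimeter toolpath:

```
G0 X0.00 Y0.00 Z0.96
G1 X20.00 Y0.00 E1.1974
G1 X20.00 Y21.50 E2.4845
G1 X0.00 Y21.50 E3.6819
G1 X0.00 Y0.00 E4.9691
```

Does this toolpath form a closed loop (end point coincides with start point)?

Start point (G0): (0.00, 0.00). End point (last G1): the path returns to the start — closed.

yes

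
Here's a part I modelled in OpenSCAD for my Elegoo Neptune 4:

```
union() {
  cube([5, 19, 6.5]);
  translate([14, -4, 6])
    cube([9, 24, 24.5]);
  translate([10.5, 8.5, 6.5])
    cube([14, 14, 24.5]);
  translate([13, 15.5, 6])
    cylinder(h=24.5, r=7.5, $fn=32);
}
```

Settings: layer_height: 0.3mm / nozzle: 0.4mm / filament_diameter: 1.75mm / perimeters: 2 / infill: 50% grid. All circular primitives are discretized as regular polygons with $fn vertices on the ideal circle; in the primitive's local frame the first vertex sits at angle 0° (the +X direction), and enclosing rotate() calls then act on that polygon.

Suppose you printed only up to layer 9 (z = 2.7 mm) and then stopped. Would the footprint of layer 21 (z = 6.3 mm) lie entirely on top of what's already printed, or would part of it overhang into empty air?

Compare the two slices. At z = 2.7: the cube (footprint 5×19) is included at this height (area 95.00 mm²); the cube at (14, -4) does not reach this height (z outside [6, 30.5]); the cube at (10.5, 8.5) is absent (z outside [6.5, 31]); the cylinder at (13, 15.5) does not reach this height (z outside [6, 30.5]); Merging all regions: only the 5×19 cube is present, so the union is just that shape — area = 95.00 mm². At z = 6.3: the cube (footprint 5×19) is included at this height (area 95.00 mm²); the cube at (14, -4) is present — its section is the full 9×24 rectangle (area 216.00 mm²); the cube at (10.5, 8.5) is absent (z outside [6.5, 31]); the r=7.5 cylinder at (13, 15.5) gives a regular 32-gon of circumradius 7.5 (constant along its height) (area = (32/2)·7.500²·sin(360°/32) = 175.58 mm²); Merging all regions: the regions partially overlap — summed areas 486.58 mm² minus the doubly-counted overlap 63.43 mm² gives 423.15 mm² — area = 423.15 mm². Checking containment: at z = 6.3 the cross-section extends beyond the z = 2.7 cross-section by about 328.15 mm².

part overhangs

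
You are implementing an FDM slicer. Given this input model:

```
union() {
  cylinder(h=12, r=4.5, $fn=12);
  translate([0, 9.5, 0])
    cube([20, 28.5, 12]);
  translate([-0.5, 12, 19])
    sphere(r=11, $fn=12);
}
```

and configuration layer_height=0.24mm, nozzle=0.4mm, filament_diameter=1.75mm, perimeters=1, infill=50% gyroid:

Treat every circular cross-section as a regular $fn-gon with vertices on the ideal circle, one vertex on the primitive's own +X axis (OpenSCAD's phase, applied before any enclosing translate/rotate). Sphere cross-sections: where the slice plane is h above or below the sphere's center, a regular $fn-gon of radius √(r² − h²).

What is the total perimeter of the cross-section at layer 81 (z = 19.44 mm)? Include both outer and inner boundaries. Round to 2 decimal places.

68.27 mm

At z = 19.44 mm: the cylinder does not reach this height (z outside [0, 12]); the cube at (0, 9.5) is absent (z outside [0, 12]); the r=11 sphere at (-0.5, 12) contributes a regular 12-gon of circumradius √(11²−0.44²) = 10.991 (perimeter = 2·12·10.991·sin(180°/12) = 68.27 mm); Merging all regions: only the r=11 sphere at (-0.5, 12) is present, so the union is just that shape — boundary = 68.27 mm. Overall, the cross-section is a single solid region. Total boundary length (outer) = 68.27 mm.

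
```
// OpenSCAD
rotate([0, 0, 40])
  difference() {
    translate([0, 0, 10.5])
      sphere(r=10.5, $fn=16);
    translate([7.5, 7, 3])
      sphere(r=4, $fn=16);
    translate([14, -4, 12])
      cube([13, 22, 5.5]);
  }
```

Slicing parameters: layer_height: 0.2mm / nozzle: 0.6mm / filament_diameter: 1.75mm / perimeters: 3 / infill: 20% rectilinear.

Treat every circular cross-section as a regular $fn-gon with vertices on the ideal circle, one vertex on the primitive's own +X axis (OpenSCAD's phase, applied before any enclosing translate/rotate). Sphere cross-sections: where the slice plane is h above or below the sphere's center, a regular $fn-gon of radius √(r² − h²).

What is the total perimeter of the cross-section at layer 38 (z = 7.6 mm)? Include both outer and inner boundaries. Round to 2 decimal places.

At z = 7.6 mm: the r=10.5 sphere contributes a regular 16-gon of circumradius √(10.5²−2.9²) = 10.092 (perimeter = 2·16·10.092·sin(180°/16) = 63.00 mm); the sphere at (7.5, 7) is not intersected at this z (|z−center|=4.600 > r=4); the cube at (14, -4) is not intersected at this z (z outside [12, 17.5]); After the difference (first − rest): none of the subtracted shapes is present at this height, so the r=10.5 sphere is unchanged — boundary = 63.00 mm; (rotated 40° about Z; rotation is an isometry so areas/perimeters/island counts are preserved). Overall, the cross-section is a single solid region. Total boundary length (outer) = 63.00 mm.

63.00 mm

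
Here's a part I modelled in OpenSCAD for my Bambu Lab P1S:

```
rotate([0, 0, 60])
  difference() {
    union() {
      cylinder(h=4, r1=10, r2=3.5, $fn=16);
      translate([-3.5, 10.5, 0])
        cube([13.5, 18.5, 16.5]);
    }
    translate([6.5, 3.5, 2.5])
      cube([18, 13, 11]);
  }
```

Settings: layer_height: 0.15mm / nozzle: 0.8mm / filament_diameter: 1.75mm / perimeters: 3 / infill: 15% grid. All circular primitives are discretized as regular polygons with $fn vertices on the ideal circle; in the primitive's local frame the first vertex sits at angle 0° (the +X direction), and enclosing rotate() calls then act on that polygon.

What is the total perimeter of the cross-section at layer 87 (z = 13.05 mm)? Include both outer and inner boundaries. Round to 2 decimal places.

64.00 mm

At z = 13.05 mm: the cone does not reach this height (z outside [0, 4]); the cube at (-3.5, 10.5) (footprint 13.5×18.5) is included at this height (perimeter 64.00 mm); Merging all regions: only the 13.5×18.5 cube at (-3.5, 10.5) is present, so the union is just that shape — boundary = 64.00 mm; the cube at (6.5, 3.5) (footprint 18×13) is included at this height (perimeter 62.00 mm); Subtracting the remaining from the first: starting from that combined region, the 18×13 cube at (6.5, 3.5) partially overlaps it — only the 21.00 mm² overlap (of its 234.00 mm²) is removed, clipping the outline — boundary = 64.00 mm; (whole slice rotated 60° about Z — lengths, areas and connectivity unchanged). Overall, the cross-section is a single solid region. Total boundary length (outer) = 64.00 mm.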